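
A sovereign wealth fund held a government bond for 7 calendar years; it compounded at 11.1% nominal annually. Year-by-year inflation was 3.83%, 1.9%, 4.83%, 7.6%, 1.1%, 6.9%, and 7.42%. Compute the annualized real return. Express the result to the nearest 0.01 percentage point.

Cumulative inflation factor: 1.0383 × 1.019 × 1.0483 × 1.076 × 1.011 × 1.069 × 1.0742 ≈ 1.38551.
Nominal growth factor: 2.08929. Real growth factor = 2.08929 / 1.38551 ≈ 1.50796.
Annualized: 1.50796^(1/7) − 1 ≈ 0.06044.

6.04%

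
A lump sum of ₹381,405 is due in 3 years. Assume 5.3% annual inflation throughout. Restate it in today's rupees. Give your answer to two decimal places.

Price-level factor over 3 years: (1 + 5.3%)^3 = 1.167575877.
Purchasing power today: ₹381,405 divided by that factor.

₹326,663.99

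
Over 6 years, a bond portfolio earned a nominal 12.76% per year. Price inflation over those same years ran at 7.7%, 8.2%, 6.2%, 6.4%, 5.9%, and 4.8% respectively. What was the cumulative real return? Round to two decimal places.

Cumulative inflation factor: 1.077 × 1.082 × 1.062 × 1.064 × 1.059 × 1.048 ≈ 1.46139.
Nominal growth factor: 2.05556. Real growth factor = 2.05556 / 1.46139 ≈ 1.40658.
Total real return ≈ 40.6579%.

40.66%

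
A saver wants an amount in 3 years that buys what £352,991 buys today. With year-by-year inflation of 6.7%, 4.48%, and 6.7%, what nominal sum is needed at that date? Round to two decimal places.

Cumulative price-level factor: 1.067 × 1.0448 × 1.067 = 1.1894933072.
The nominal amount required is £352,991 scaled up by that factor.

£419,880.43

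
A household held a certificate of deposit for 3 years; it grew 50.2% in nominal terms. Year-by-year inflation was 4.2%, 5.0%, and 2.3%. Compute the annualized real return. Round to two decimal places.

10.30%

Cumulative inflation factor: 1.042 × 1.050 × 1.023 ≈ 1.11926.
Nominal growth factor: 1.50200. Real growth factor = 1.50200 / 1.11926 ≈ 1.34195.
Annualized: 1.34195^(1/3) − 1 ≈ 0.10301.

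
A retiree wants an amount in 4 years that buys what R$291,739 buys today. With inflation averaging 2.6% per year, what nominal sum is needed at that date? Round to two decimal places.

Cumulative price-level factor: (1+2.6%)^4 ≈ 1.1081267610.
Multiplying R$291,739 by the price-level factor gives the future nominal sum.

R$323,283.79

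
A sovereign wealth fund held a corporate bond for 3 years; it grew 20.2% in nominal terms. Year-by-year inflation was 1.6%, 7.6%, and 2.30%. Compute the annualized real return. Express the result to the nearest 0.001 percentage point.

2.433%

Cumulative inflation factor: 1.016 × 1.076 × 1.0230 ≈ 1.11836.
Nominal growth factor: 1.20200. Real growth factor = 1.20200 / 1.11836 ≈ 1.07479.
Annualized: 1.07479^(1/3) − 1 ≈ 0.02433.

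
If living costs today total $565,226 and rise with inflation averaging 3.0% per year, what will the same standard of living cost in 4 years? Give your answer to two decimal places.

$636,166.84

Cumulative price-level factor: (1+3.0%)^4 = 1.12550881.
Multiplying $565,226 by the price-level factor gives the future nominal sum.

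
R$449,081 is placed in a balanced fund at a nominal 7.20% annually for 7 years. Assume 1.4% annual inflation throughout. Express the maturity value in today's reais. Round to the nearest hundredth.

Nominal value at maturity: R$449,081 × (1 + 7.20%)^7 ≈ R$730,614.32.
Price-level factor over 7 years: (1 + 1.4%)^7 ≈ 1.1022133959.
Dividing the nominal maturity value by the price-level factor gives the value in today's money.

R$662,861.04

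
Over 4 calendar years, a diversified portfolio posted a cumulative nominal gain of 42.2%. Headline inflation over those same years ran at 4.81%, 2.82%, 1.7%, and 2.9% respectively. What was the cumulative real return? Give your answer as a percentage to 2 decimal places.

26.09%

Cumulative inflation factor: 1.0481 × 1.0282 × 1.017 × 1.029 ≈ 1.12776.
Nominal growth factor: 1.42200. Real growth factor = 1.42200 / 1.12776 ≈ 1.26091.
Total real return ≈ 26.0907%.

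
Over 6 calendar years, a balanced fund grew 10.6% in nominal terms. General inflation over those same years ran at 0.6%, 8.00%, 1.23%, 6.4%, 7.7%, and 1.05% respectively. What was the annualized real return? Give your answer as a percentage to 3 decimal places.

Cumulative inflation factor: 1.006 × 1.0800 × 1.0123 × 1.064 × 1.077 × 1.0105 ≈ 1.27358.
Nominal growth factor: 1.10600. Real growth factor = 1.10600 / 1.27358 ≈ 0.86842.
Annualized: 0.86842^(1/6) − 1 ≈ -0.02324.

-2.324%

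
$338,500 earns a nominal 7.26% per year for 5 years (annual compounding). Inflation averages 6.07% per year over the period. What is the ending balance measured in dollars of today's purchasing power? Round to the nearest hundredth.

$357,919.03

Nominal value at maturity: $338,500 × (1 + 7.26%)^5 ≈ $480,560.02.
Price-level factor over 5 years: (1 + 6.07%)^5 ≈ 1.3426500868.
Dividing the nominal maturity value by the price-level factor gives the value in today's money.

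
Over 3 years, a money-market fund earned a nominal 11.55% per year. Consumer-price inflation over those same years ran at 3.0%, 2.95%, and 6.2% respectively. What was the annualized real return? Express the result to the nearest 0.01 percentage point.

Cumulative inflation factor: 1.030 × 1.0295 × 1.062 ≈ 1.12613.
Nominal growth factor: 1.38806. Real growth factor = 1.38806 / 1.12613 ≈ 1.23260.
Annualized: 1.23260^(1/3) − 1 ≈ 0.07219.

7.22%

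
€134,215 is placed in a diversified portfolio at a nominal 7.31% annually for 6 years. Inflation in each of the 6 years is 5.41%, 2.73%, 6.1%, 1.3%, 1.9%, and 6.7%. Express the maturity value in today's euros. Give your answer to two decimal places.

€161,956.99

Nominal value at maturity: €134,215 × (1 + 7.31%)^6 ≈ €204,947.31.
Price-level factor over 6 years: 1.0541 × 1.0273 × 1.061 × 1.013 × 1.019 × 1.067 ≈ 1.2654428437.
The maturity value deflated by that factor is the answer in today's purchasing power.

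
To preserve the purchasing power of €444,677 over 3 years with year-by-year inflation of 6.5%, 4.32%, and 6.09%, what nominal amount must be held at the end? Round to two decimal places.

€524,126.72

Cumulative price-level factor: 1.065 × 1.0432 × 1.0609 = 1.1786683872.
Multiplying €444,677 by the price-level factor gives the future nominal sum.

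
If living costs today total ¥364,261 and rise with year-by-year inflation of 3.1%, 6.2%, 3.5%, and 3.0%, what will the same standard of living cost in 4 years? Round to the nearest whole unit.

Cumulative price-level factor: 1.031 × 1.062 × 1.035 × 1.030 = 1.1672415981.
Multiplying ¥364,261 by the price-level factor gives the future nominal sum.

¥425,181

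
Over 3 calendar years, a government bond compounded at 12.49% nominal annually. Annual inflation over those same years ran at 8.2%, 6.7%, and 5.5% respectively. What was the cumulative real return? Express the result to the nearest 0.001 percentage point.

Cumulative inflation factor: 1.082 × 1.067 × 1.055 ≈ 1.21799.
Nominal growth factor: 1.42345. Real growth factor = 1.42345 / 1.21799 ≈ 1.16869.
Total real return ≈ 16.8685%.

16.869%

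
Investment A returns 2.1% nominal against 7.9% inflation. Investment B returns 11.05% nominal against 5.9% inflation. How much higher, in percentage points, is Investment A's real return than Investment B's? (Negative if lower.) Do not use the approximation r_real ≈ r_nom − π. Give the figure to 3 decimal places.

-10.238

Investment A real return: 1.021/1.079 − 1 = -5.3753%.
Investment B real return: 1.1105/1.059 − 1 = 4.8631%.
Difference: -5.3753 − 4.8631 = -10.2384 pp.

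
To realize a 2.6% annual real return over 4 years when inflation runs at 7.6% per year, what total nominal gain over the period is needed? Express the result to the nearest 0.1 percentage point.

Required annual nominal rate: (1+2.6%)(1+7.6%) − 1 = 10.3976%.
Cumulative over 4 years: (1 + 0.103976)^4 − 1 ≈ 0.48538.

48.5%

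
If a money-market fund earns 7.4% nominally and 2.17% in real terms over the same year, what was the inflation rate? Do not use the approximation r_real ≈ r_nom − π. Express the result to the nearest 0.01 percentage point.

5.12%

From (1+r_nom) = (1+r_real)(1+π), we get 1+π = (1 + 7.4%)/(1 + 2.17%) = 1.074/1.0217 ≈ 1.05119.
So π ≈ 5.1189%.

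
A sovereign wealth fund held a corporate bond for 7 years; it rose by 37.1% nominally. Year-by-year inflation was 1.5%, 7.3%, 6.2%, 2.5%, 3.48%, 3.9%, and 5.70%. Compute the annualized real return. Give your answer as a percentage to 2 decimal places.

0.25%

Cumulative inflation factor: 1.015 × 1.073 × 1.062 × 1.025 × 1.0348 × 1.039 × 1.0570 ≈ 1.34729.
Nominal growth factor: 1.37100. Real growth factor = 1.37100 / 1.34729 ≈ 1.01760.
Annualized: 1.01760^(1/7) − 1 ≈ 0.00250.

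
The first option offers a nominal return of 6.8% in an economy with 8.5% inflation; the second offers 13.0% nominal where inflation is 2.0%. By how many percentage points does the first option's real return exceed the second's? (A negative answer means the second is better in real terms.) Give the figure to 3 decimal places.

-12.351

The first option real return: 1.068/1.085 − 1 = -1.5668%.
The second real return: 1.130/1.020 − 1 = 10.7843%.
Difference: -1.5668 − 10.7843 = -12.3511 pp.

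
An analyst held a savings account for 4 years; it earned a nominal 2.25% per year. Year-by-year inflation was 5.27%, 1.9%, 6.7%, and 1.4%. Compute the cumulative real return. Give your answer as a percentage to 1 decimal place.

-5.8%

Cumulative inflation factor: 1.0527 × 1.019 × 1.067 × 1.014 ≈ 1.16060.
Nominal growth factor: 1.09308. Real growth factor = 1.09308 / 1.16060 ≈ 0.94183.
Total real return ≈ -5.8171%.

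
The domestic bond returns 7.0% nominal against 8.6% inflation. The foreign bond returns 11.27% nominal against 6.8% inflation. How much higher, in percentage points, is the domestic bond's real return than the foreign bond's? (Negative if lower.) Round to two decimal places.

-5.66

The domestic bond real return: 1.070/1.086 − 1 = -1.473%.
The foreign bond real return: 1.1127/1.068 − 1 = 4.185%.
Difference: -1.473 − 4.185 = -5.658 pp.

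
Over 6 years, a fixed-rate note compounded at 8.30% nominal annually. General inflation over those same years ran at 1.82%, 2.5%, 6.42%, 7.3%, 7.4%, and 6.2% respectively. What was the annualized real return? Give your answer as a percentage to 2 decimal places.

Cumulative inflation factor: 1.0182 × 1.025 × 1.0642 × 1.073 × 1.074 × 1.062 ≈ 1.35928.
Nominal growth factor: 1.61351. Real growth factor = 1.61351 / 1.35928 ≈ 1.18703.
Annualized: 1.18703^(1/6) − 1 ≈ 0.02899.

2.90%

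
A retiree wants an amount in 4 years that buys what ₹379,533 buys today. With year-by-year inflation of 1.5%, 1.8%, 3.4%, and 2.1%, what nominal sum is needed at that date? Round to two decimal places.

₹414,008.87

Cumulative price-level factor: 1.015 × 1.018 × 1.034 × 1.021 ≈ 1.0908376048.
Multiplying ₹379,533 by the price-level factor gives the future nominal sum.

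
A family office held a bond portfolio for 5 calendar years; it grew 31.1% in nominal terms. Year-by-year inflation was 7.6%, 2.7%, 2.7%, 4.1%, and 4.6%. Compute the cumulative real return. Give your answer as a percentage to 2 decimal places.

6.09%

Cumulative inflation factor: 1.076 × 1.027 × 1.027 × 1.041 × 1.046 ≈ 1.23576.
Nominal growth factor: 1.31100. Real growth factor = 1.31100 / 1.23576 ≈ 1.06088.
Total real return ≈ 6.0882%.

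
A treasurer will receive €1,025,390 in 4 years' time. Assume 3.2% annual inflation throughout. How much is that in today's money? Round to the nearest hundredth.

€904,003.87

Price-level factor over 4 years: (1 + 3.2%)^4 ≈ 1.1342761206.
Purchasing power today: €1,025,390 divided by that factor.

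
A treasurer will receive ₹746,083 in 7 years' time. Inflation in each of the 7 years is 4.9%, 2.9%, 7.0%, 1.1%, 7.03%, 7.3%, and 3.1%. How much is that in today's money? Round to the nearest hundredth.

Price-level factor over 7 years: 1.049 × 1.029 × 1.070 × 1.011 × 1.0703 × 1.073 × 1.031 ≈ 1.3825782131.
Purchasing power today: ₹746,083 divided by that factor.

₹539,631.68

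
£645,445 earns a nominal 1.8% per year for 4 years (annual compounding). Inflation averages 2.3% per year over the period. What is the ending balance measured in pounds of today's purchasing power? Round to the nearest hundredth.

£632,918.54

Nominal value at maturity: £645,445 × (1 + 1.8%)^4 ≈ £693,186.91.
Price-level factor over 4 years: (1 + 2.3%)^4 ≈ 1.0952229478.
The maturity value deflated by that factor is the answer in today's purchasing power.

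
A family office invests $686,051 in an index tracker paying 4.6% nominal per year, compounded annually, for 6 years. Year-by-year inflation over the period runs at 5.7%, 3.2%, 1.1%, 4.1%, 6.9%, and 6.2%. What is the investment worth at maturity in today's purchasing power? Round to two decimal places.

$689,426.09

Nominal value at maturity: $686,051 × (1 + 4.6%)^6 ≈ $898,558.81.
Price-level factor over 6 years: 1.057 × 1.032 × 1.011 × 1.041 × 1.069 × 1.062 ≈ 1.3033432037.
Dividing the nominal maturity value by the price-level factor gives the value in today's money.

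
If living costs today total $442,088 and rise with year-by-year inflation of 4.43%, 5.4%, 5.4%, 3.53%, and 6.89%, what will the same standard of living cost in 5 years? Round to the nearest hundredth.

Cumulative price-level factor: 1.0443 × 1.054 × 1.054 × 1.0353 × 1.0689 ≈ 1.2838367133.
The nominal amount required is $442,088 scaled up by that factor.

$567,568.80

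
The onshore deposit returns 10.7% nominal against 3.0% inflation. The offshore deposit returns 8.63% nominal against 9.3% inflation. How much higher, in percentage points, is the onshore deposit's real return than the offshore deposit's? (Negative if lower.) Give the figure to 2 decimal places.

The onshore deposit real return: 1.107/1.030 − 1 = 7.476%.
The offshore deposit real return: 1.0863/1.093 − 1 = -0.613%.
Difference: 7.476 − (-0.613) = 8.089 pp.

8.09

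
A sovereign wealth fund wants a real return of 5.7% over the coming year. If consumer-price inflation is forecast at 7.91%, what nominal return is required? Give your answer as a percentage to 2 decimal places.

14.06%

By the Fisher equation, 1 + r_nom = (1 + 5.7%)(1 + 7.91%) = 1.057 × 1.0791 = 1.1406087.
So r_nom = 14.06087%.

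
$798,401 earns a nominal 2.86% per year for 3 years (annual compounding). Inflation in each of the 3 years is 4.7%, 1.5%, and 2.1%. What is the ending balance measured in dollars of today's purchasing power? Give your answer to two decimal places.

$800,796.50

Nominal value at maturity: $798,401 × (1 + 2.86%)^3 ≈ $868,881.66.
Price-level factor over 3 years: 1.047 × 1.015 × 1.021 = 1.085021805.
The maturity value deflated by that factor is the answer in today's purchasing power.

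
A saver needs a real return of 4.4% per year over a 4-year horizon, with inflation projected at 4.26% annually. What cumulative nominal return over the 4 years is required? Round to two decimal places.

40.37%

Required annual nominal rate: (1+4.4%)(1+4.26%) − 1 = 8.84744%.
Cumulative over 4 years: (1 + 0.0884744)^4 − 1 ≈ 0.40370.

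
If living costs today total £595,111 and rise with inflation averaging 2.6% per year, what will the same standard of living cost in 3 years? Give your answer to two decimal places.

Cumulative price-level factor: (1+2.6%)^3 = 1.080045576.
Multiplying £595,111 by the price-level factor gives the future nominal sum.

£642,747.00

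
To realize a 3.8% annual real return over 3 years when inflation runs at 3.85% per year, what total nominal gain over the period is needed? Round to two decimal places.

25.26%

Required annual nominal rate: (1+3.8%)(1+3.85%) − 1 = 7.7963%.
Cumulative over 3 years: (1 + 0.077963)^3 − 1 ≈ 0.25260.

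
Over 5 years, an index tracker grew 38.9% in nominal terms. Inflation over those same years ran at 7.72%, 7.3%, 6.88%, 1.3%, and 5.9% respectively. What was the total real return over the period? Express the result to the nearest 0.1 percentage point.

4.8%

Cumulative inflation factor: 1.0772 × 1.073 × 1.0688 × 1.013 × 1.059 ≈ 1.32525.
Nominal growth factor: 1.38900. Real growth factor = 1.38900 / 1.32525 ≈ 1.04810.
Total real return ≈ 4.8104%.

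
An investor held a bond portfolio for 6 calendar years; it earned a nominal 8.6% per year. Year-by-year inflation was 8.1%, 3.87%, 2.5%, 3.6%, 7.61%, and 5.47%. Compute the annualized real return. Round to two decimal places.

3.26%

Cumulative inflation factor: 1.081 × 1.0387 × 1.025 × 1.036 × 1.0761 × 1.0547 ≈ 1.35326.
Nominal growth factor: 1.64051. Real growth factor = 1.64051 / 1.35326 ≈ 1.21227.
Annualized: 1.21227^(1/6) − 1 ≈ 0.03260.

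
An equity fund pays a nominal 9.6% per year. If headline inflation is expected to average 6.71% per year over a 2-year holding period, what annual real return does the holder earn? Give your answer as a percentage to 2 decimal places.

With constant rates the annual real return is the same each year: (1+9.6%)/(1+6.71%) − 1 = 0.02708.

2.71%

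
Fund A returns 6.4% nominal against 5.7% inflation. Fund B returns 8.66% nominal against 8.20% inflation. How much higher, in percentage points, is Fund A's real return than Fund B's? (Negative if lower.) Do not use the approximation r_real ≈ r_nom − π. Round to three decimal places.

0.237

Fund A real return: 1.064/1.057 − 1 = 0.6623%.
Fund B real return: 1.0866/1.0820 − 1 = 0.4251%.
Difference: 0.6623 − 0.4251 = 0.2372 pp.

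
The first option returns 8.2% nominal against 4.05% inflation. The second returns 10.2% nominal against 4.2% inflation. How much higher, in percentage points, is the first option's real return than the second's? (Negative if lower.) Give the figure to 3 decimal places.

The first option real return: 1.082/1.0405 − 1 = 3.9885%.
The second real return: 1.102/1.042 − 1 = 5.7582%.
Difference: 3.9885 − 5.7582 = -1.7697 pp.

-1.770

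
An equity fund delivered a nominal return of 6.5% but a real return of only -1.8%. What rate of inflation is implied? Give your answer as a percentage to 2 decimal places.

8.45%

From (1+r_nom) = (1+r_real)(1+π), we get 1+π = (1 + 6.5%)/(1 − 1.8%) = 1.065/0.982 ≈ 1.08452.
So π ≈ 8.4521%.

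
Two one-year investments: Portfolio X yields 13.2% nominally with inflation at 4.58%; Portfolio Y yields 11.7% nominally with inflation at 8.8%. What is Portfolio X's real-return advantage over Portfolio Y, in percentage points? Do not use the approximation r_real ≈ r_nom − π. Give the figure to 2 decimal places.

5.58

Portfolio X real return: 1.132/1.0458 − 1 = 8.242%.
Portfolio Y real return: 1.117/1.088 − 1 = 2.665%.
Difference: 8.242 − 2.665 = 5.577 pp.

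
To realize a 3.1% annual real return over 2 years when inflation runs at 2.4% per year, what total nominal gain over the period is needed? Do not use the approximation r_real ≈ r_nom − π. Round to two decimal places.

11.46%

Required annual nominal rate: (1+3.1%)(1+2.4%) − 1 = 5.5744%.
Cumulative over 2 years: (1 + 0.055744)^2 − 1 ≈ 0.11460.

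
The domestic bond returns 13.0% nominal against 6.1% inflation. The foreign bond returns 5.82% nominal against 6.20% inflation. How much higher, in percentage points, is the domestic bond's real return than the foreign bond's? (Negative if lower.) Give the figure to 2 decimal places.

The domestic bond real return: 1.130/1.061 − 1 = 6.503%.
The foreign bond real return: 1.0582/1.0620 − 1 = -0.358%.
Difference: 6.503 − (-0.358) = 6.861 pp.

6.86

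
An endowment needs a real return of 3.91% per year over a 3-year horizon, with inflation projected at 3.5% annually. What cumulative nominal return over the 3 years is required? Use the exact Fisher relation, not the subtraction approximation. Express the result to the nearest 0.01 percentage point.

24.39%

Required annual nominal rate: (1+3.91%)(1+3.5%) − 1 = 7.54685%.
Cumulative over 3 years: (1 + 0.0754685)^3 − 1 ≈ 0.24392.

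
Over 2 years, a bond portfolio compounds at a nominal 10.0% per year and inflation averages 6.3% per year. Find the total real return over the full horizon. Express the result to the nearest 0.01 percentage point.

The annual real rate is (1+10.0%)/(1+6.3%) − 1 = 3.4807%.
Compounded over 2 years: (1 + 0.034807)^2 − 1 ≈ 0.07083.

7.08%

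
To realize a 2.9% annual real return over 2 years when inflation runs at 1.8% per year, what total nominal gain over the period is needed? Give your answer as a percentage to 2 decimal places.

Required annual nominal rate: (1+2.9%)(1+1.8%) − 1 = 4.7522%.
Cumulative over 2 years: (1 + 0.047522)^2 − 1 ≈ 0.09730.

9.73%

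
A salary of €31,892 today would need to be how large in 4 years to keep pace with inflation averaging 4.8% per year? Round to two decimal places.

€38,470.42

Cumulative price-level factor: (1+4.8%)^4 ≈ 1.2062716764.
Multiplying €31,892 by the price-level factor gives the future nominal sum.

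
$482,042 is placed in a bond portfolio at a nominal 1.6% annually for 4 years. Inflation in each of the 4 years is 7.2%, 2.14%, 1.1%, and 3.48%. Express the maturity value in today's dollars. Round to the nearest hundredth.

Nominal value at maturity: $482,042 × (1 + 1.6%)^4 ≈ $513,641.03.
Price-level factor over 4 years: 1.072 × 1.0214 × 1.011 × 1.0348 ≈ 1.1455082320.
The maturity value deflated by that factor is the answer in today's purchasing power.

$448,395.76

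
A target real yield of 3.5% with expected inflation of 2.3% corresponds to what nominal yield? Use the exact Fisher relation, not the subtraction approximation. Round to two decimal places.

5.88%

By the Fisher equation, 1 + r_nom = (1 + 3.5%)(1 + 2.3%) = 1.035 × 1.023 = 1.058805.
So r_nom = 5.8805%.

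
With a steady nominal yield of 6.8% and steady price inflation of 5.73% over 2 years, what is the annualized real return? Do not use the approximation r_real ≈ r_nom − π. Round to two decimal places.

With constant rates the annual real return is the same each year: (1+6.8%)/(1+5.73%) − 1 = 0.01012.

1.01%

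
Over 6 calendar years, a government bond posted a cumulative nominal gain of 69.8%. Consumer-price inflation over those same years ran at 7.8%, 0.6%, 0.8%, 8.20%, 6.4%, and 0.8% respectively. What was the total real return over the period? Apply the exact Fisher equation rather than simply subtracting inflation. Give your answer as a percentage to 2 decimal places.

Cumulative inflation factor: 1.078 × 1.006 × 1.008 × 1.0820 × 1.064 × 1.008 ≈ 1.26855.
Nominal growth factor: 1.69800. Real growth factor = 1.69800 / 1.26855 ≈ 1.33854.
Total real return ≈ 33.8539%.

33.85%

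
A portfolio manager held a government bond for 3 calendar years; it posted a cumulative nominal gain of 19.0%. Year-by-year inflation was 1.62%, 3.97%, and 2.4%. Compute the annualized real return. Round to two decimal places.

Cumulative inflation factor: 1.0162 × 1.0397 × 1.024 ≈ 1.08190.
Nominal growth factor: 1.19000. Real growth factor = 1.19000 / 1.08190 ≈ 1.09992.
Annualized: 1.09992^(1/3) − 1 ≈ 0.03225.

3.23%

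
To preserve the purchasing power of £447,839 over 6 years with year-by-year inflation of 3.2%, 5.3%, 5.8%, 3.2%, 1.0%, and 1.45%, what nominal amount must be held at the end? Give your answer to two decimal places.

Cumulative price-level factor: 1.032 × 1.053 × 1.058 × 1.032 × 1.010 × 1.0145 ≈ 1.2157572235.
Multiplying £447,839 by the price-level factor gives the future nominal sum.

£544,463.50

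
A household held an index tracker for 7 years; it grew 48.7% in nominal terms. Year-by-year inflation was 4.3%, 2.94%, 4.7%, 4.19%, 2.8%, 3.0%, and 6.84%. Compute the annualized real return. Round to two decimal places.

1.66%

Cumulative inflation factor: 1.043 × 1.0294 × 1.047 × 1.0419 × 1.028 × 1.030 × 1.0684 ≈ 1.32497.
Nominal growth factor: 1.48700. Real growth factor = 1.48700 / 1.32497 ≈ 1.12229.
Annualized: 1.12229^(1/7) − 1 ≈ 0.01662.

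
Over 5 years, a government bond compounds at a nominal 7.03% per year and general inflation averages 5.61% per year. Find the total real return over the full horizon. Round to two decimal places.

The annual real rate is (1+7.03%)/(1+5.61%) − 1 = 1.3446%.
Compounded over 5 years: (1 + 0.013446)^5 − 1 ≈ 0.06906.

6.91%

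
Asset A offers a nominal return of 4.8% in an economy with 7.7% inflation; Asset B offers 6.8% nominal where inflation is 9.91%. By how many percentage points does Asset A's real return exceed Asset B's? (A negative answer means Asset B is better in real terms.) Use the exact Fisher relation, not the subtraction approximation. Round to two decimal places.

Asset A real return: 1.048/1.077 − 1 = -2.693%.
Asset B real return: 1.068/1.0991 − 1 = -2.830%.
Difference: -2.693 − (-2.830) = 0.137 pp.

0.14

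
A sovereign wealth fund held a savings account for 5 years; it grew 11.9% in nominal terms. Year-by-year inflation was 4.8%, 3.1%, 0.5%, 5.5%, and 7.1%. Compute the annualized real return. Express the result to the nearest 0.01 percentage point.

Cumulative inflation factor: 1.048 × 1.031 × 1.005 × 1.055 × 1.071 ≈ 1.22695.
Nominal growth factor: 1.11900. Real growth factor = 1.11900 / 1.22695 ≈ 0.91202.
Annualized: 0.91202^(1/5) − 1 ≈ -0.01825.

-1.83%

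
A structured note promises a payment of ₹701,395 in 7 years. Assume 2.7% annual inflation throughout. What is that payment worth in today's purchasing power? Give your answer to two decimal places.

Price-level factor over 7 years: (1 + 2.7%)^7 ≈ 1.2050168095.
Purchasing power today: ₹701,395 divided by that factor.

₹582,062.42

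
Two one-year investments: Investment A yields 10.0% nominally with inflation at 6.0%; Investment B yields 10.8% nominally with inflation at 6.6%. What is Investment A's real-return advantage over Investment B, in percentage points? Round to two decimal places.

-0.17

Investment A real return: 1.100/1.060 − 1 = 3.774%.
Investment B real return: 1.108/1.066 − 1 = 3.940%.
Difference: 3.774 − 3.940 = -0.166 pp.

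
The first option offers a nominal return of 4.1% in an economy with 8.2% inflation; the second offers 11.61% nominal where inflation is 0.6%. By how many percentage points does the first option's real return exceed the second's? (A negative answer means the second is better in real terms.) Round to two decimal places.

-14.73

The first option real return: 1.041/1.082 − 1 = -3.789%.
The second real return: 1.1161/1.006 − 1 = 10.944%.
Difference: -3.789 − 10.944 = -14.733 pp.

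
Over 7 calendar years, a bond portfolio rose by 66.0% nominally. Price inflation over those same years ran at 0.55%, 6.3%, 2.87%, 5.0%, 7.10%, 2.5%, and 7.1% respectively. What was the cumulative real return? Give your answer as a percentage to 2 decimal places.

Cumulative inflation factor: 1.0055 × 1.063 × 1.0287 × 1.050 × 1.0710 × 1.025 × 1.071 ≈ 1.35736.
Nominal growth factor: 1.66000. Real growth factor = 1.66000 / 1.35736 ≈ 1.22296.
Total real return ≈ 22.2959%.

22.30%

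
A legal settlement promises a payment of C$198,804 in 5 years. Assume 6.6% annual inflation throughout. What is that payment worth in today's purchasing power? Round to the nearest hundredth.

C$144,423.91

Price-level factor over 5 years: (1 + 6.6%)^5 ≈ 1.3765310860.
Purchasing power today: C$198,804 divided by that factor.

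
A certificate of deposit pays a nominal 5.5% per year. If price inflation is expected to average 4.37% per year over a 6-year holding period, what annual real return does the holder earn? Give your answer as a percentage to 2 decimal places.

With constant rates the annual real return is the same each year: (1+5.5%)/(1+4.37%) − 1 = 0.01083.

1.08%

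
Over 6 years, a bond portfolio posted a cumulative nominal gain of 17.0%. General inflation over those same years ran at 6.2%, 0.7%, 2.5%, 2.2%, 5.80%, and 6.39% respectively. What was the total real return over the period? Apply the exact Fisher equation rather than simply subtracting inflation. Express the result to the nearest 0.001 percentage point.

-7.217%

Cumulative inflation factor: 1.062 × 1.007 × 1.025 × 1.022 × 1.0580 × 1.0639 ≈ 1.26100.
Nominal growth factor: 1.17000. Real growth factor = 1.17000 / 1.26100 ≈ 0.92783.
Total real return ≈ -7.2165%.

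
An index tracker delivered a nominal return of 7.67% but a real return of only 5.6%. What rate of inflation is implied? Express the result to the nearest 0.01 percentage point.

From (1+r_nom) = (1+r_real)(1+π), we get 1+π = (1 + 7.67%)/(1 + 5.6%) = 1.0767/1.056 ≈ 1.01960.
So π ≈ 1.9602%.

1.96%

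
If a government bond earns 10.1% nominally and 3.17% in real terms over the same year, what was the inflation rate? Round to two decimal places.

From (1+r_nom) = (1+r_real)(1+π), we get 1+π = (1 + 10.1%)/(1 + 3.17%) = 1.101/1.0317 ≈ 1.06717.
So π ≈ 6.7171%.

6.72%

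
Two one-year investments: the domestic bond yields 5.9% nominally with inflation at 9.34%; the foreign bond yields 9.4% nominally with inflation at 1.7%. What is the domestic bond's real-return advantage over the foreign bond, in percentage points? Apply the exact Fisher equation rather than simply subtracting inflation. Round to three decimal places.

-10.717

The domestic bond real return: 1.059/1.0934 − 1 = -3.1461%.
The foreign bond real return: 1.094/1.017 − 1 = 7.5713%.
Difference: -3.1461 − 7.5713 = -10.7174 pp.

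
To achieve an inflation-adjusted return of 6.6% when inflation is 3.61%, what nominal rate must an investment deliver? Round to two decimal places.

By the Fisher equation, 1 + r_nom = (1 + 6.6%)(1 + 3.61%) = 1.066 × 1.0361 = 1.1044826.
So r_nom = 10.44826%.

10.45%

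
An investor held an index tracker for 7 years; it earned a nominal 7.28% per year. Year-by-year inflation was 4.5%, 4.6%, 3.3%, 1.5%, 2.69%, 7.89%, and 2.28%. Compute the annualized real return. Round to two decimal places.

3.35%

Cumulative inflation factor: 1.045 × 1.046 × 1.033 × 1.015 × 1.0269 × 1.0789 × 1.0228 ≈ 1.29872.
Nominal growth factor: 1.63543. Real growth factor = 1.63543 / 1.29872 ≈ 1.25926.
Annualized: 1.25926^(1/7) − 1 ≈ 0.03348.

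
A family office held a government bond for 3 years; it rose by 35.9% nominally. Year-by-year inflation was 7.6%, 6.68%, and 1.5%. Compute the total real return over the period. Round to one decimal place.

Cumulative inflation factor: 1.076 × 1.0668 × 1.015 ≈ 1.16509.
Nominal growth factor: 1.35900. Real growth factor = 1.35900 / 1.16509 ≈ 1.16643.
Total real return ≈ 16.6429%.

16.6%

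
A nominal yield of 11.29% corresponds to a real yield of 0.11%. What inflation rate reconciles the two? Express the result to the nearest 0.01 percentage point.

From (1+r_nom) = (1+r_real)(1+π), we get 1+π = (1 + 11.29%)/(1 + 0.11%) = 1.1129/1.0011 ≈ 1.11168.
So π ≈ 11.1677%.

11.17%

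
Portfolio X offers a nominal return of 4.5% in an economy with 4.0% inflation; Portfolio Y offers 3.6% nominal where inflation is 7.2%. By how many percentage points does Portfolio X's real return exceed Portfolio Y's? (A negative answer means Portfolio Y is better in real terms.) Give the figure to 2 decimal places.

Portfolio X real return: 1.045/1.040 − 1 = 0.481%.
Portfolio Y real return: 1.036/1.072 − 1 = -3.358%.
Difference: 0.481 − (-3.358) = 3.839 pp.

3.84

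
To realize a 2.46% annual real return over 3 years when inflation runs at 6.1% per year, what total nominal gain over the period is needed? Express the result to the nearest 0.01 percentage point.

Required annual nominal rate: (1+2.46%)(1+6.1%) − 1 = 8.71006%.
Cumulative over 3 years: (1 + 0.0871006)^3 − 1 ≈ 0.28472.

28.47%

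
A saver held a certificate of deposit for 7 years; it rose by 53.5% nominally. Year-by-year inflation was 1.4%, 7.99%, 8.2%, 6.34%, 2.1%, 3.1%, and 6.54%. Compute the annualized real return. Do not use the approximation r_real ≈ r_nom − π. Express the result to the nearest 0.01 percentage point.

1.19%

Cumulative inflation factor: 1.014 × 1.0799 × 1.082 × 1.0634 × 1.021 × 1.031 × 1.0654 ≈ 1.41300.
Nominal growth factor: 1.53500. Real growth factor = 1.53500 / 1.41300 ≈ 1.08634.
Annualized: 1.08634^(1/7) − 1 ≈ 0.01190.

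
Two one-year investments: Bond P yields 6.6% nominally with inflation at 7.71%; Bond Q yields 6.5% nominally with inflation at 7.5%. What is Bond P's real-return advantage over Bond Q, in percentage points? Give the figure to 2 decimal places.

Bond P real return: 1.066/1.0771 − 1 = -1.031%.
Bond Q real return: 1.065/1.075 − 1 = -0.930%.
Difference: -1.031 − (-0.930) = -0.101 pp.

-0.10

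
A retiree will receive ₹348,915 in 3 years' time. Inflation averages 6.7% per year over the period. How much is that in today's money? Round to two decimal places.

Price-level factor over 3 years: (1 + 6.7%)^3 = 1.214767763.
Purchasing power today: ₹348,915 divided by that factor.

₹287,227.74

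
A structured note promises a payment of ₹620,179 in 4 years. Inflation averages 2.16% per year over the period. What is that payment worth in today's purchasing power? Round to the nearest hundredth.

₹569,368.61

Price-level factor over 4 years: (1 + 2.16%)^4 ≈ 1.0892398885.
Purchasing power today: ₹620,179 divided by that factor.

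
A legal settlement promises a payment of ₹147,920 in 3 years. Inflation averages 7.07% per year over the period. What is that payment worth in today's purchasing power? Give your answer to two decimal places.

₹120,510.11

Price-level factor over 3 years: (1 + 7.07%)^3 ≈ 1.2274488632.
Purchasing power today: ₹147,920 divided by that factor.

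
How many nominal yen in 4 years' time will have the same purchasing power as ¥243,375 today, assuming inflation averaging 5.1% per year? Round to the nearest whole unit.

¥296,952

Cumulative price-level factor: (1+5.1%)^4 ≈ 1.2201433692.
The nominal amount required is ¥243,375 scaled up by that factor.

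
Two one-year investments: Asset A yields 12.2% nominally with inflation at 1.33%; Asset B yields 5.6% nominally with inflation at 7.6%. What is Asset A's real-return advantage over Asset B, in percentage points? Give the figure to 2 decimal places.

Asset A real return: 1.122/1.0133 − 1 = 10.727%.
Asset B real return: 1.056/1.076 − 1 = -1.859%.
Difference: 10.727 − (-1.859) = 12.586 pp.

12.59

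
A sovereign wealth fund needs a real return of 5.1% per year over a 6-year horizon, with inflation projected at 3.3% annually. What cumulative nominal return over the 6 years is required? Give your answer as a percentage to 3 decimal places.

63.764%

Required annual nominal rate: (1+5.1%)(1+3.3%) − 1 = 8.5683%.
Cumulative over 6 years: (1 + 0.085683)^6 − 1 ≈ 0.63764.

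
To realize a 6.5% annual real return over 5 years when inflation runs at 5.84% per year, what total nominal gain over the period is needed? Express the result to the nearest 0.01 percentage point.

81.97%

Required annual nominal rate: (1+6.5%)(1+5.84%) − 1 = 12.7196%.
Cumulative over 5 years: (1 + 0.127196)^5 − 1 ≈ 0.81969.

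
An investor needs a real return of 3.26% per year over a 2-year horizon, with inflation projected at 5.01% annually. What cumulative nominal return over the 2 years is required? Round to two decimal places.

Required annual nominal rate: (1+3.26%)(1+5.01%) − 1 = 8.433326%.
Cumulative over 2 years: (1 + 0.08433326)^2 − 1 ≈ 0.17578.

17.58%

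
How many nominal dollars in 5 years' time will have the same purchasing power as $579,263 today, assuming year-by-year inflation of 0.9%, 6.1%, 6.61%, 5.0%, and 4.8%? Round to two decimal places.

$727,496.43

Cumulative price-level factor: 1.009 × 1.061 × 1.0661 × 1.050 × 1.048 ≈ 1.2559000427.
Multiplying $579,263 by the price-level factor gives the future nominal sum.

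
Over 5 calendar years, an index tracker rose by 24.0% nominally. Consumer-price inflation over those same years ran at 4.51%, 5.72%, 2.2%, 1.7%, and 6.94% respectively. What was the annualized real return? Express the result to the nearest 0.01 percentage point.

Cumulative inflation factor: 1.0451 × 1.0572 × 1.022 × 1.017 × 1.0694 ≈ 1.22808.
Nominal growth factor: 1.24000. Real growth factor = 1.24000 / 1.22808 ≈ 1.00971.
Annualized: 1.00971^(1/5) − 1 ≈ 0.00193.

0.19%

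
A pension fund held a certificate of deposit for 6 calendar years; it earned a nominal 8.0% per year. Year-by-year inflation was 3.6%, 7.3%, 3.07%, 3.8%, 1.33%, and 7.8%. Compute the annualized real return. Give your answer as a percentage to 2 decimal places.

3.39%

Cumulative inflation factor: 1.036 × 1.073 × 1.0307 × 1.038 × 1.0133 × 1.078 ≈ 1.29911.
Nominal growth factor: 1.58687. Real growth factor = 1.58687 / 1.29911 ≈ 1.22151.
Annualized: 1.22151^(1/6) − 1 ≈ 0.03391.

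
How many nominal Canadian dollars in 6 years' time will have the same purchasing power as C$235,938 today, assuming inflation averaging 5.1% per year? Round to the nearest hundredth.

C$317,990.53

Cumulative price-level factor: (1+5.1%)^6 ≈ 1.3477715858.
The nominal amount required is C$235,938 scaled up by that factor.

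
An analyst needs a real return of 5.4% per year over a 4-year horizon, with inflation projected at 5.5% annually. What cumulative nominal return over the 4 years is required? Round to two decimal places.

Required annual nominal rate: (1+5.4%)(1+5.5%) − 1 = 11.197%.
Cumulative over 4 years: (1 + 0.11197)^4 − 1 ≈ 0.52888.

52.89%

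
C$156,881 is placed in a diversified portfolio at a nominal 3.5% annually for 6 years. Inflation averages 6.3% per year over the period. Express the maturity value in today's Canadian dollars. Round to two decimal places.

Nominal value at maturity: C$156,881 × (1 + 3.5%)^6 ≈ C$192,846.80.
Price-level factor over 6 years: (1 + 6.3%)^6 ≈ 1.4427782516.
The maturity value deflated by that factor is the answer in today's purchasing power.

C$133,663.51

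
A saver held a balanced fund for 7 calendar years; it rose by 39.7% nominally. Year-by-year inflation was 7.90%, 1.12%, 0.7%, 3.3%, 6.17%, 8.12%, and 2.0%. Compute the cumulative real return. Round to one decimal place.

Cumulative inflation factor: 1.0790 × 1.0112 × 1.007 × 1.033 × 1.0617 × 1.0812 × 1.020 ≈ 1.32891.
Nominal growth factor: 1.39700. Real growth factor = 1.39700 / 1.32891 ≈ 1.05124.
Total real return ≈ 5.1236%.

5.1%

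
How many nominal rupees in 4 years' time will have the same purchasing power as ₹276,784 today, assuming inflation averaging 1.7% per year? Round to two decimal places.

Cumulative price-level factor: (1+1.7%)^4 ≈ 1.0697537355.
Multiplying ₹276,784 by the price-level factor gives the future nominal sum.

₹296,090.72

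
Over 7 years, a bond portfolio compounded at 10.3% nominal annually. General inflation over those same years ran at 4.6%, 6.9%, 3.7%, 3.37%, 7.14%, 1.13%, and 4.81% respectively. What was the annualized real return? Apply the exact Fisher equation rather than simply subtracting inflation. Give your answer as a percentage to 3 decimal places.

5.547%

Cumulative inflation factor: 1.046 × 1.069 × 1.037 × 1.0337 × 1.0714 × 1.0113 × 1.0481 ≈ 1.36118.
Nominal growth factor: 1.98623. Real growth factor = 1.98623 / 1.36118 ≈ 1.45919.
Annualized: 1.45919^(1/7) − 1 ≈ 0.05547.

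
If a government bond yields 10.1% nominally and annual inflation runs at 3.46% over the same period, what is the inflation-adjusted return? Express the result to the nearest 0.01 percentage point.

6.42%

Real return via the Fisher equation: (1 + 10.1%)/(1 + 3.46%) − 1 = 1.101/1.0346 − 1 ≈ 0.06418.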